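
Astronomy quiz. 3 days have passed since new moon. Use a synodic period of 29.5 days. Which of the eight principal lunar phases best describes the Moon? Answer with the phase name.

θ ≈ 360° × 3/29.5 = 37°, which falls in the waxing crescent sector.

waxing crescent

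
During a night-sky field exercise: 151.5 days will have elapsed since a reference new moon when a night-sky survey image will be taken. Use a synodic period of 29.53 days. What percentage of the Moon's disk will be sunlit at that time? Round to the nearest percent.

16%

151.5 d spans 5 complete synodic months (5 × 29.53 = 147.65 d) plus 3.85 d.
Elongation θ = 360° × 3.85/29.53 ≈ 46.9°.
Illuminated fraction = (1 − cos 46.9°)/2 = (1 − 0.683)/2 ≈ 0.159, so 16%.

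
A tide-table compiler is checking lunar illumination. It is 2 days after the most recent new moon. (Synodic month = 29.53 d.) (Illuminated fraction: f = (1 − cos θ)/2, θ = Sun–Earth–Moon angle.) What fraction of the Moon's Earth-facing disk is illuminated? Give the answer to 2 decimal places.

Elongation θ = 360° × 2/29.53 ≈ 24.4°.
With cos θ = 0.911, the lit fraction is (1 − 0.911)/2 ≈ 0.045.

0.04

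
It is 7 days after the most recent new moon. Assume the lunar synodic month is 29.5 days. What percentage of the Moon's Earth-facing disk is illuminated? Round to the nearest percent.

46%

Elongation θ = 360° × 7/29.5 ≈ 85.4°.
cos 85.4° = 0.080, so f = (1 − 0.080)/2 = 0.460, so 46%.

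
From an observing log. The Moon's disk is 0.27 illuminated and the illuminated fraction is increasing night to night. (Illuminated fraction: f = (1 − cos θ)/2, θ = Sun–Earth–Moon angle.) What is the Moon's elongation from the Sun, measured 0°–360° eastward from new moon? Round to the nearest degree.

From f = (1 − cos θ)/2: cos θ = 1 − 2×0.27 = 0.460; arccos → 62.6°.
Before full moon the principal value applies: θ = 62.6°.

63°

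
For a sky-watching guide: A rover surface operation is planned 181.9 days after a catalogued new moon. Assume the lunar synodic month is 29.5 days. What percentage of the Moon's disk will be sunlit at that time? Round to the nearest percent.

181.9 d spans 6 complete synodic months (6 × 29.5 = 177.00 d) plus 4.90 d.
Elongation θ = 360° × 4.90/29.5 ≈ 59.8°.
With cos θ = 0.503, the lit fraction is (1 − 0.503)/2 ≈ 0.248, so 25%.

25%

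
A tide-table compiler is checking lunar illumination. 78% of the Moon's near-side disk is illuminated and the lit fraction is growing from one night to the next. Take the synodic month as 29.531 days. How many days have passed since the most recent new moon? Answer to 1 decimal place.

10.2 days

cos θ = 1 − 2f = -0.560, giving a principal value of 124.1°.
Waxing ⇒ before full, so θ = 124.1°.
That fraction of the synodic month is 124.1/360 × 29.531 d ≈ 10.18 d.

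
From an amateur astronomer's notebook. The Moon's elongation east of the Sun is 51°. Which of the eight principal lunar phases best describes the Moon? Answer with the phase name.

waxing crescent

51° lies in the waxing crescent sector of the 8-phase cycle.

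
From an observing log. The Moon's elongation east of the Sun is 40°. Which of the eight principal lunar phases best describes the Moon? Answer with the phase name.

40° lies in the waxing crescent sector of the 8-phase cycle.

waxing crescent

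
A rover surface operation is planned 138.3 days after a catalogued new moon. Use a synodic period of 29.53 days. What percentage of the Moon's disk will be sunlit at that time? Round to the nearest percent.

70%

138.3/29.53 = 4.683 lunations, so 4 complete cycles and 20.18 d into the next.
Phase angle: θ = 360°·(20.18 d)/(29.53 d) = 246.0°.
Illuminated fraction = (1 − cos 246.0°)/2 = (1 − (-0.407))/2 ≈ 0.703, so 70%.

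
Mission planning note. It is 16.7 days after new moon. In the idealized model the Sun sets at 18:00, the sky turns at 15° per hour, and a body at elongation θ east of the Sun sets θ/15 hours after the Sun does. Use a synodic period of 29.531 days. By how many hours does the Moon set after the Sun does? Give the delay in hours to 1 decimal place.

13.6 h

Elongation θ = 360° × 16.7/29.531 ≈ 203.6°.
At 15° of sky rotation per hour, 203.6° corresponds to a 13.57 h lag.
So the Moon sets 13.57 h after the Sun.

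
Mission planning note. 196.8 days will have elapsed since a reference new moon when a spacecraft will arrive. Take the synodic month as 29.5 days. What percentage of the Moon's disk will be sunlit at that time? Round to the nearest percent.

74%

196.8 d spans 6 complete synodic months (6 × 29.5 = 177.00 d) plus 19.80 d.
The Moon has covered 19.80/29.5 of its cycle, so θ ≈ 360° × 19.80/29.5 = 241.6°.
Illuminated fraction = (1 − cos 241.6°)/2 = (1 − (-0.475))/2 ≈ 0.738, so 74%.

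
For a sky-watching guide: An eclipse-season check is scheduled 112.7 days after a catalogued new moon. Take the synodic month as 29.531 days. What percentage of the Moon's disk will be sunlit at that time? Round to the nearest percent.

112.7 d spans 3 complete synodic months (3 × 29.531 = 88.59 d) plus 24.11 d.
The Moon has covered 24.11/29.531 of its cycle, so θ ≈ 360° × 24.11/29.531 = 293.9°.
cos 293.9° = 0.405, so f = (1 − 0.405)/2 = 0.298, so 30%.

30%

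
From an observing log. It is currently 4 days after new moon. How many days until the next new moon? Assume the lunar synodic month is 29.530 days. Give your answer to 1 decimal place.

25.5 days

The next new moon completes the synodic month: 29.530 − 4 = 25.530 days.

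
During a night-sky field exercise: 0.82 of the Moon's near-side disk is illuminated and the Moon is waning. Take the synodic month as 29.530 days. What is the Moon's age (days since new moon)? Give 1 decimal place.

18.9 days

From f = (1 − cos θ)/2: cos θ = 1 − 2×0.82 = -0.640; arccos → 129.8°.
Waning ⇒ past full, so θ = 360° − 129.8° = 230.2°.
Age = 29.530 × 230.2°/360° ≈ 18.88 days.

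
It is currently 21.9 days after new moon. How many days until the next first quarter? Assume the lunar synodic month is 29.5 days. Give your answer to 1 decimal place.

15.0 days

First quarter occurs at elongation 90°, i.e. at age 29.5 × 90/360 = 7.375 d.
This lunation's first quarter (7.375 d) has passed, so add one period: 36.875 − 21.9 = 14.975 days.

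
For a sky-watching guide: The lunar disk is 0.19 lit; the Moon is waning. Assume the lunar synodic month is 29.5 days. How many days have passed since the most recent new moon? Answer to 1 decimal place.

Invert f = (1 − cos θ)/2 to get cos θ = 1 − 2(0.19) = 0.620, hence θ₀ = arccos 0.620 = 51.7°.
Since the Moon is past full (waning), take the reflex angle: θ = 360° − 51.7° = 308.3°.
Age = 29.5 × 308.3°/360° ≈ 25.26 days.

25.3 days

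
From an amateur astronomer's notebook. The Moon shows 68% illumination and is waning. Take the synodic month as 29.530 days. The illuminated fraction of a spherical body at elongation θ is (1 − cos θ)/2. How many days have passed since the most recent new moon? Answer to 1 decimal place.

20.4 days

Invert f = (1 − cos θ)/2 to get cos θ = 1 − 2(0.68) = -0.360, hence θ₀ = arccos -0.360 = 111.1°.
A waning Moon lies in 180°–360°, so θ = 360° − 111.1° = 248.9°.
That fraction of the synodic month is 248.9/360 × 29.530 d ≈ 20.42 d.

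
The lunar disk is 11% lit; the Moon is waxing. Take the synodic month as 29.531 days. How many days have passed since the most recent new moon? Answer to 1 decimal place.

Invert f = (1 − cos θ)/2 to get cos θ = 1 − 2(0.11) = 0.780, hence θ₀ = arccos 0.780 = 38.7°.
Before full moon the principal value applies: θ = 38.7°.
That fraction of the synodic month is 38.7/360 × 29.531 d ≈ 3.18 d.

3.2 days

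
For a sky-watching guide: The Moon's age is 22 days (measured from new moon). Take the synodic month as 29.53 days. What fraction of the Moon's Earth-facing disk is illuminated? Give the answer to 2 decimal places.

Elongation θ = 360° × 22/29.53 ≈ 268.2°.
With cos θ = (-0.031), the lit fraction is (1 − (-0.031))/2 ≈ 0.516.

0.52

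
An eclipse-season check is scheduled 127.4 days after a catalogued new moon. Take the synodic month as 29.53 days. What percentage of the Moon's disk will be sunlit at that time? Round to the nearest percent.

70%

127.4 d spans 4 complete synodic months (4 × 29.53 = 118.12 d) plus 9.28 d.
The Moon has covered 9.28/29.53 of its cycle, so θ ≈ 360° × 9.28/29.53 = 113.1°.
cos 113.1° = (-0.393), so f = (1 − (-0.393))/2 = 0.696, so 70%.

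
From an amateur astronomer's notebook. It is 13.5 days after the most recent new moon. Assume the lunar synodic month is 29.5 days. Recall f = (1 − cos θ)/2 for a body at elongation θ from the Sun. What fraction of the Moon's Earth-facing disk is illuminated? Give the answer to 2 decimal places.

The Moon has covered 13.5/29.5 of its cycle, so θ ≈ 360° × 13.5/29.5 = 164.7°.
With cos θ = (-0.965), the lit fraction is (1 − (-0.965))/2 ≈ 0.982.

0.98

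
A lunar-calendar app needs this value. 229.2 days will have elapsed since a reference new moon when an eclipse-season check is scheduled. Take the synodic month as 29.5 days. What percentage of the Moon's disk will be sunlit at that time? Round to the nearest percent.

44%

229.2 d spans 7 complete synodic months (7 × 29.5 = 206.50 d) plus 22.70 d.
The Moon has covered 22.70/29.5 of its cycle, so θ ≈ 360° × 22.70/29.5 = 277.0°.
cos 277.0° = 0.122, so f = (1 − 0.122)/2 = 0.439, so 44%.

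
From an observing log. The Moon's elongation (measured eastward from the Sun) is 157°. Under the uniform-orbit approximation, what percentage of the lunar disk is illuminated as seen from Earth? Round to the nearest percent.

Half-versine of 157°: (1 − (-0.921))/2 = 0.960, i.e. 96%.

96%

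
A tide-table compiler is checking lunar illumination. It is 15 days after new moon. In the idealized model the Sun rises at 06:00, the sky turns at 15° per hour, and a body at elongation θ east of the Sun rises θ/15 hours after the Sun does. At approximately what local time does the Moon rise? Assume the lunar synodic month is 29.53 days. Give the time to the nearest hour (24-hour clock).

Phase angle: θ = 360°·(15 d)/(29.53 d) = 182.9°.
Delay after the Sun = 182.9° / (15°/h) ≈ 12.19 h.
06:00 + 12.19 h ≈ 18:11 → 18:00 to the nearest hour.

18:00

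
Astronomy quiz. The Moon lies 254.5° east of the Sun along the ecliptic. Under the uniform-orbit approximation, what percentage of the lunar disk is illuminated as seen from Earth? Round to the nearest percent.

63%

cos 254.5° = (-0.267), so f = (1 − (-0.267))/2 = 0.634, i.e. 63%.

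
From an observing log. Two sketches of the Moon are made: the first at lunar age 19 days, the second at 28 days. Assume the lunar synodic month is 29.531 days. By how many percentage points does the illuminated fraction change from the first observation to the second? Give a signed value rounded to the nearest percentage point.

-78 percentage points

First observation: θ = 360°·19/29.531 = 231.6°, so f = 0.810.
Second observation: θ = 341.3°, f = 0.026.
Δf = 0.026 − 0.810 = -0.784, i.e. -78 pp.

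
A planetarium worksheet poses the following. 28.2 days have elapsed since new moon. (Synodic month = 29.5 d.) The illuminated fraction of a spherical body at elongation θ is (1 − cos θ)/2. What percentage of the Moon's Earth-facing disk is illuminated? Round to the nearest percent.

Phase angle: θ = 360°·(28.2 d)/(29.5 d) = 344.1°.
cos 344.1° = 0.962, so f = (1 − 0.962)/2 = 0.019, so 2%.

2%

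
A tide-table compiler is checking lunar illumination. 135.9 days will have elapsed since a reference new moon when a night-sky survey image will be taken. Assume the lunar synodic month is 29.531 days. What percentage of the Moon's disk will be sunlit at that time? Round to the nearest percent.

90%

135.9/29.531 = 4.602 lunations, so 4 complete cycles and 17.78 d into the next.
Elongation θ = 360° × 17.78/29.531 ≈ 216.7°.
With cos θ = (-0.802), the lit fraction is (1 − (-0.802))/2 ≈ 0.901, so 90%.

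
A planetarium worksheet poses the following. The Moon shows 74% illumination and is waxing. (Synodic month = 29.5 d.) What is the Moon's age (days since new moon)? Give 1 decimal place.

9.7 days

From f = (1 − cos θ)/2: cos θ = 1 − 2×0.74 = -0.480; arccos → 118.7°.
Before full moon the principal value applies: θ = 118.7°.
Age = 29.5 × 118.7°/360° ≈ 9.73 days.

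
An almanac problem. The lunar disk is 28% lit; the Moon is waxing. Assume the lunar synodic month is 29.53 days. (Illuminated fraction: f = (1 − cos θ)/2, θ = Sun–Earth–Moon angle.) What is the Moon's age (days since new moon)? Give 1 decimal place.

5.2 days

From f = (1 − cos θ)/2: cos θ = 1 − 2×0.28 = 0.440; arccos → 63.9°.
The Moon is waxing (0°–180°), so θ = 63.9° directly.
At 360°/29.53 d per day, 63.9° corresponds to 5.24 days.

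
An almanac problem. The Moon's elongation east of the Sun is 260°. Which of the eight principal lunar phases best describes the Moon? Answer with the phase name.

260° lies in the last quarter sector of the 8-phase cycle.

last quarter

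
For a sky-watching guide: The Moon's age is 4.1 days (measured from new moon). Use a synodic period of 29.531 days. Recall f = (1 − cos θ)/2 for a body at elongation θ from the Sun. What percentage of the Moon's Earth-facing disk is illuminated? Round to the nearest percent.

18%

Elongation θ = 360° × 4.1/29.531 ≈ 50.0°.
cos 50.0° = 0.643, so f = (1 − 0.643)/2 = 0.178, so 18%.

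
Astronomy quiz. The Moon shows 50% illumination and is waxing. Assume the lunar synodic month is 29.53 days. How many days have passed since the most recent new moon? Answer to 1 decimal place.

Invert f = (1 − cos θ)/2 to get cos θ = 1 − 2(0.50) = 0.000, hence θ₀ = arccos 0.000 = 90.0°.
Before full moon the principal value applies: θ = 90.0°.
That fraction of the synodic month is 90.0/360 × 29.53 d ≈ 7.38 d.

7.4 days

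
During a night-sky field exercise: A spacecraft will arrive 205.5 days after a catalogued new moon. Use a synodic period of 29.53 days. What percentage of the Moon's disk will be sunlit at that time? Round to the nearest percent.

205.5 d spans 6 complete synodic months (6 × 29.53 = 177.18 d) plus 28.32 d.
Phase angle: θ = 360°·(28.32 d)/(29.53 d) = 345.2°.
With cos θ = 0.967, the lit fraction is (1 − 0.967)/2 ≈ 0.016, so 2%.

2%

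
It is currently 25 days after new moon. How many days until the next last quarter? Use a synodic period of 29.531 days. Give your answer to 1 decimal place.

Last quarter occurs at elongation 270°, i.e. at age 29.531 × 270/360 = 22.148 d.
Already past this cycle's last quarter; the next is at 22.148 + 29.531 = 51.679 d, so 51.679 − 25 = 26.679 days.

26.7 days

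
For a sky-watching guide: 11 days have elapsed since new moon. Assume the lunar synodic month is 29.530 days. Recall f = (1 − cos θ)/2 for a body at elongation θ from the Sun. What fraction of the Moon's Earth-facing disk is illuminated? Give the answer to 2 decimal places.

The Moon has covered 11/29.530 of its cycle, so θ ≈ 360° × 11/29.530 = 134.1°.
Illuminated fraction = (1 − cos 134.1°)/2 = (1 − (-0.696))/2 ≈ 0.848.

0.85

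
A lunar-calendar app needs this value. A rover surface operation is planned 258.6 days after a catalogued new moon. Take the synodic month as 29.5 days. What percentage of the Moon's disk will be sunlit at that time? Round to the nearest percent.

258.6/29.5 = 8.766 lunations, so 8 complete cycles and 22.60 d into the next.
Phase angle: θ = 360°·(22.60 d)/(29.5 d) = 275.8°.
Illuminated fraction = (1 − cos 275.8°)/2 = (1 − 0.101)/2 ≈ 0.450, so 45%.

45%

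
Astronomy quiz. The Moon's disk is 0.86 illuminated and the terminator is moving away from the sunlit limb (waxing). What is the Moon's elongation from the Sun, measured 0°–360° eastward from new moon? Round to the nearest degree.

cos θ = 1 − 2f = -0.720, giving a principal value of 136.1°.
The Moon is waxing (0°–180°), so θ = 136.1° directly.

136°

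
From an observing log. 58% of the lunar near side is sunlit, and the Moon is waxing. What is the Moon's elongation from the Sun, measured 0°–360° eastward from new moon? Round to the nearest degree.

cos θ = 1 − 2f = -0.160, giving a principal value of 99.2°.
The Moon is waxing (0°–180°), so θ = 99.2° directly.

99°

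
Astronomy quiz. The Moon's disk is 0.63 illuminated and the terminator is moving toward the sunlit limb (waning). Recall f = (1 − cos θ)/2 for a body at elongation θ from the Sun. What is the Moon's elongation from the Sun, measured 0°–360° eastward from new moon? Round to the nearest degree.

From f = (1 − cos θ)/2: cos θ = 1 − 2×0.63 = -0.260; arccos → 105.1°.
Waning ⇒ past full, so θ = 360° − 105.1° = 254.9°.

255°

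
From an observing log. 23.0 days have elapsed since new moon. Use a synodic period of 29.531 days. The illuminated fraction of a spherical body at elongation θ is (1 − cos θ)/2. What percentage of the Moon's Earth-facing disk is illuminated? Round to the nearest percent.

Phase angle: θ = 360°·(23.0 d)/(29.531 d) = 280.4°.
Illuminated fraction = (1 − cos 280.4°)/2 = (1 − 0.180)/2 ≈ 0.410, so 41%.

41%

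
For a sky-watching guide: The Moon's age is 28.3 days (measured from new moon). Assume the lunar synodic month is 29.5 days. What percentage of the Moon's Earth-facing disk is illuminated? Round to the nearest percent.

Elongation θ = 360° × 28.3/29.5 ≈ 345.4°.
Illuminated fraction = (1 − cos 345.4°)/2 = (1 − 0.968)/2 ≈ 0.016, so 2%.

2%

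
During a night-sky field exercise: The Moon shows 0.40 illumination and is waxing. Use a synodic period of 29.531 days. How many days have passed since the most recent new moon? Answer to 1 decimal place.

From f = (1 − cos θ)/2: cos θ = 1 − 2×0.40 = 0.200; arccos → 78.5°.
Before full moon the principal value applies: θ = 78.5°.
At 360°/29.531 d per day, 78.5° corresponds to 6.44 days.

6.4 days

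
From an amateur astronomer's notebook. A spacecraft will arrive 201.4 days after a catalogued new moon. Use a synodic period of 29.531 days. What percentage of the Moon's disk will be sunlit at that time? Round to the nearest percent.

29%

201.4 d spans 6 complete synodic months (6 × 29.531 = 177.19 d) plus 24.21 d.
Phase angle: θ = 360°·(24.21 d)/(29.531 d) = 295.2°.
With cos θ = 0.426, the lit fraction is (1 − 0.426)/2 ≈ 0.287, so 29%.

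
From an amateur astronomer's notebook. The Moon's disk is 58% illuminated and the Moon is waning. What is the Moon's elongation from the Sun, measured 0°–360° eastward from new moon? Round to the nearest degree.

cos θ = 1 − 2f = -0.160, giving a principal value of 99.2°.
A waning Moon lies in 180°–360°, so θ = 360° − 99.2° = 260.8°.

261°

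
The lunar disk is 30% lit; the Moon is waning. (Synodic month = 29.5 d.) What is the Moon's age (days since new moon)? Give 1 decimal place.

24.1 days

cos θ = 1 − 2f = 0.400, giving a principal value of 66.4°.
Since the Moon is past full (waning), take the reflex angle: θ = 360° − 66.4° = 293.6°.
Age = 29.5 × 293.6°/360° ≈ 24.06 days.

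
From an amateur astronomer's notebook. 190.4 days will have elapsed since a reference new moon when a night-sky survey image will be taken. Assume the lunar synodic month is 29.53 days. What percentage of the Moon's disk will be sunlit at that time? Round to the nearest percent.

97%

190.4 d spans 6 complete synodic months (6 × 29.53 = 177.18 d) plus 13.22 d.
The Moon has covered 13.22/29.53 of its cycle, so θ ≈ 360° × 13.22/29.53 = 161.2°.
cos 161.2° = (-0.946), so f = (1 − (-0.946))/2 = 0.973, so 97%.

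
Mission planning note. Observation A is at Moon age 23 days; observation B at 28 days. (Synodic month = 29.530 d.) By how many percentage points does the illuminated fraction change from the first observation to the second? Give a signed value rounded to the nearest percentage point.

First observation: θ = 360°·23/29.530 = 280.4°, so f = 0.410.
Second observation: θ = 341.3°, f = 0.026.
Δf = 0.026 − 0.410 = -0.384, i.e. -38 pp.

-38 percentage points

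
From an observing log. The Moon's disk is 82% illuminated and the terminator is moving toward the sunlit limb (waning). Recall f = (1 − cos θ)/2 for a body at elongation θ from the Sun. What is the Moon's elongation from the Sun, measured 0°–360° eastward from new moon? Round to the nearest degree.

230°

Invert f = (1 − cos θ)/2 to get cos θ = 1 − 2(0.82) = -0.640, hence θ₀ = arccos -0.640 = 129.8°.
A waning Moon lies in 180°–360°, so θ = 360° − 129.8° = 230.2°.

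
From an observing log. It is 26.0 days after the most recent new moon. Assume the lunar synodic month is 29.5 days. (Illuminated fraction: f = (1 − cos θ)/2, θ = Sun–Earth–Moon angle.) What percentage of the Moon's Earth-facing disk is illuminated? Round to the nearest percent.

13%

Phase angle: θ = 360°·(26.0 d)/(29.5 d) = 317.3°.
cos 317.3° = 0.735, so f = (1 − 0.735)/2 = 0.133, so 13%.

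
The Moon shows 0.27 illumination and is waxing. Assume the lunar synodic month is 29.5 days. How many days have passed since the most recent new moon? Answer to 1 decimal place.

5.1 days

Invert f = (1 − cos θ)/2 to get cos θ = 1 − 2(0.27) = 0.460, hence θ₀ = arccos 0.460 = 62.6°.
The Moon is waxing (0°–180°), so θ = 62.6° directly.
Age = 29.5 × 62.6°/360° ≈ 5.13 days.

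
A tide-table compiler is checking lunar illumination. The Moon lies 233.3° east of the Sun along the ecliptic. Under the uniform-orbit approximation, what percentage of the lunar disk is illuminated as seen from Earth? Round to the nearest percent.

Half-versine of 233.3°: (1 − (-0.598))/2 = 0.799, i.e. 80%.

80%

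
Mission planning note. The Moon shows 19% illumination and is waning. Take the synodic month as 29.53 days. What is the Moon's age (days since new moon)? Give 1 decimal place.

cos θ = 1 − 2f = 0.620, giving a principal value of 51.7°.
Waning ⇒ past full, so θ = 360° − 51.7° = 308.3°.
That fraction of the synodic month is 308.3/360 × 29.53 d ≈ 25.29 d.

25.3 days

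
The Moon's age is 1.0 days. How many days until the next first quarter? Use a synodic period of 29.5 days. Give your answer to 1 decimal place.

6.4 days

First quarter is 0.25 of the way through the cycle: age 0.25 × 29.5 = 7.375 d.
So 6.375 days remain (7.375 − 1.0).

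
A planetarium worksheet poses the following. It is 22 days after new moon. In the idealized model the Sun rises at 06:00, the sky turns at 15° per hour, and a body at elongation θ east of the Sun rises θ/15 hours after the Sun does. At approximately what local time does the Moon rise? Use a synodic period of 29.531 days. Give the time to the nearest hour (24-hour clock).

00:00

Phase angle: θ = 360°·(22 d)/(29.531 d) = 268.2°.
The Moon trails the Sun by θ/15 = 268.2/15 ≈ 17.88 hours.
06:00 + 17.88 h ≈ 23:53 → 00:00 to the nearest hour.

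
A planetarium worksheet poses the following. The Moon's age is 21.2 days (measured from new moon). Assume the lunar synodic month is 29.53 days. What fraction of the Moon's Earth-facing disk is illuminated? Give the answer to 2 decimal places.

0.60

Phase angle: θ = 360°·(21.2 d)/(29.53 d) = 258.4°.
With cos θ = (-0.200), the lit fraction is (1 − (-0.200))/2 ≈ 0.600.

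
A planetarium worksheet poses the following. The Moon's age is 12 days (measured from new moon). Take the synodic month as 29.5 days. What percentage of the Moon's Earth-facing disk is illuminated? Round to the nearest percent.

Elongation θ = 360° × 12/29.5 ≈ 146.4°.
With cos θ = (-0.833), the lit fraction is (1 − (-0.833))/2 ≈ 0.917, so 92%.

92%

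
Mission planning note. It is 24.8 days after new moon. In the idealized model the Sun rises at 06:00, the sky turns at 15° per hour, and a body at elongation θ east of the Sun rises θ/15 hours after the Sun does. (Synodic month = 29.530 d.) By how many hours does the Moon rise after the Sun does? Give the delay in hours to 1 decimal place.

Elongation θ = 360° × 24.8/29.530 ≈ 302.3°.
Delay after the Sun = 302.3° / (15°/h) ≈ 20.16 h.
So the Moon rises 20.16 h after the Sun.

20.2 h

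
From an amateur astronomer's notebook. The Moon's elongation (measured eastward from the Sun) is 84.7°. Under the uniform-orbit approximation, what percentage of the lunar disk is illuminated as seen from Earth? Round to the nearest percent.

f = (1 − cos 84.7°)/2 = (1 − 0.092)/2 ≈ 0.454, i.e. 45%.

45%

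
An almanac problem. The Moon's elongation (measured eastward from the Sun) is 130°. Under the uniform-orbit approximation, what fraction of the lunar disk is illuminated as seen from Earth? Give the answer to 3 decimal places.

Half-versine of 130°: (1 − (-0.643))/2 = 0.821.

0.821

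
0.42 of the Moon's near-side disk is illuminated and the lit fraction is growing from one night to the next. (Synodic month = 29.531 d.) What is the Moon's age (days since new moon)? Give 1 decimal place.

6.6 days

Invert f = (1 − cos θ)/2 to get cos θ = 1 − 2(0.42) = 0.160, hence θ₀ = arccos 0.160 = 80.8°.
Before full moon the principal value applies: θ = 80.8°.
That fraction of the synodic month is 80.8/360 × 29.531 d ≈ 6.63 d.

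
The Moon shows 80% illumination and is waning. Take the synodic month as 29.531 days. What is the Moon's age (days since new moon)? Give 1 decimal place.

19.1 days

Invert f = (1 − cos θ)/2 to get cos θ = 1 − 2(0.80) = -0.600, hence θ₀ = arccos -0.600 = 126.9°.
Since the Moon is past full (waning), take the reflex angle: θ = 360° − 126.9° = 233.1°.
That fraction of the synodic month is 233.1/360 × 29.531 d ≈ 19.12 d.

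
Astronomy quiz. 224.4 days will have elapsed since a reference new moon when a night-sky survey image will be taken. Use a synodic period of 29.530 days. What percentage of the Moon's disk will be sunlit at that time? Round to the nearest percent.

Reduce mod P: 224.4 − 7×29.530 = 17.69 d into the current lunation.
Elongation θ = 360° × 17.69/29.530 ≈ 215.7°.
Illuminated fraction = (1 − cos 215.7°)/2 = (1 − (-0.813))/2 ≈ 0.906, so 91%.

91%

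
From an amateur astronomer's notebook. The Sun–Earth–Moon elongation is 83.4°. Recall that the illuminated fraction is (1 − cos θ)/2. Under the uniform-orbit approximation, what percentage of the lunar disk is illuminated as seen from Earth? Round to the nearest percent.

44%

Half-versine of 83.4°: (1 − 0.115)/2 = 0.443, i.e. 44%.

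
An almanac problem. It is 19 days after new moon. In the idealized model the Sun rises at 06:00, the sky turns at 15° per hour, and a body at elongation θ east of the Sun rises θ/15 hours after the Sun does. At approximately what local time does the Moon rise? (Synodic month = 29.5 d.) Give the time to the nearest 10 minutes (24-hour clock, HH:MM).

The Moon has covered 19/29.5 of its cycle, so θ ≈ 360° × 19/29.5 = 231.9°.
Delay after the Sun = 231.9° / (15°/h) ≈ 15.46 h.
06:00 + 15.458 h ≈ 21:27 → 21:30 to the nearest ten minutes.

21:30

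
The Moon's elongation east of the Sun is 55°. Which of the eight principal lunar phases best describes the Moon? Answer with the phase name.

waxing crescent

The waxing crescent sector spans roughly 22°–68°; 55° falls inside it.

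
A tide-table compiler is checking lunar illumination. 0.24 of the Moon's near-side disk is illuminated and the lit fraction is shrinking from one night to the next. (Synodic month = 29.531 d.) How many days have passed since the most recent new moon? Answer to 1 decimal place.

Invert f = (1 − cos θ)/2 to get cos θ = 1 − 2(0.24) = 0.520, hence θ₀ = arccos 0.520 = 58.7°.
Waning ⇒ past full, so θ = 360° − 58.7° = 301.3°.
At 360°/29.531 d per day, 301.3° corresponds to 24.72 days.

24.7 days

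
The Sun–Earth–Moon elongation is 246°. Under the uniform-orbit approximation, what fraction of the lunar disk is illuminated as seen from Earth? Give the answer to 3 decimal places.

Half-versine of 246°: (1 − (-0.407))/2 = 0.703.

0.703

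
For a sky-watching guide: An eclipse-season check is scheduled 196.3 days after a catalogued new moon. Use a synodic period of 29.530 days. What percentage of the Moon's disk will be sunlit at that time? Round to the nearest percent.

80%

196.3 d spans 6 complete synodic months (6 × 29.530 = 177.18 d) plus 19.12 d.
Elongation θ = 360° × 19.12/29.530 ≈ 233.1°.
cos 233.1° = (-0.601), so f = (1 − (-0.601))/2 = 0.800, so 80%.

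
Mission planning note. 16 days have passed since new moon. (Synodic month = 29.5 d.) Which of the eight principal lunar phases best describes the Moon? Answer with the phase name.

full moon

At 16/29.5 of the cycle, θ ≈ 195° — the full moon range.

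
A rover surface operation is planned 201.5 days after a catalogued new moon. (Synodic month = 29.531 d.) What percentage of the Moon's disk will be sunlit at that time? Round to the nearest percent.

28%

201.5/29.531 = 6.823 lunations, so 6 complete cycles and 24.31 d into the next.
Phase angle: θ = 360°·(24.31 d)/(29.531 d) = 296.4°.
cos 296.4° = 0.445, so f = (1 − 0.445)/2 = 0.278, so 28%.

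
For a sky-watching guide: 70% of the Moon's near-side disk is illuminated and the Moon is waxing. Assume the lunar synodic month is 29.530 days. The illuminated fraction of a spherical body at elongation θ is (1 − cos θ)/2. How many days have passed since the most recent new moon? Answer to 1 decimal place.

From f = (1 − cos θ)/2: cos θ = 1 − 2×0.70 = -0.400; arccos → 113.6°.
Waxing ⇒ before full, so θ = 113.6°.
Age = 29.530 × 113.6°/360° ≈ 9.32 days.

9.3 days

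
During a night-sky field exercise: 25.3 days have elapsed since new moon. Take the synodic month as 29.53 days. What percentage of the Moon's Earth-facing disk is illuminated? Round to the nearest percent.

Phase angle: θ = 360°·(25.3 d)/(29.53 d) = 308.4°.
cos 308.4° = 0.622, so f = (1 − 0.622)/2 = 0.189, so 19%.

19%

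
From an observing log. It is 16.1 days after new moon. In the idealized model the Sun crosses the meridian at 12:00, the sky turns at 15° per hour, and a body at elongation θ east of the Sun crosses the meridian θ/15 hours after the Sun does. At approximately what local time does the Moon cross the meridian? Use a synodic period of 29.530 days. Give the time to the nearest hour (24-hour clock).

Elongation θ = 360° × 16.1/29.530 ≈ 196.3°.
At 15° of sky rotation per hour, 196.3° corresponds to a 13.08 h lag.
12:00 + 13.08 h ≈ 01:05 → 01:00 to the nearest hour.

01:00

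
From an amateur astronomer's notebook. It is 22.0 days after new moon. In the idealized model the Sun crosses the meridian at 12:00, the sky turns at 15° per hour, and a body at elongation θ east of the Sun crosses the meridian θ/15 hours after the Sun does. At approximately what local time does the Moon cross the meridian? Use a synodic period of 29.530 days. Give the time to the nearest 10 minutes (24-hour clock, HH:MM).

The Moon has covered 22.0/29.530 of its cycle, so θ ≈ 360° × 22.0/29.530 = 268.2°.
At 15° of sky rotation per hour, 268.2° corresponds to a 17.88 h lag.
12:00 + 17.880 h ≈ 05:53 → 05:50 to the nearest ten minutes.

05:50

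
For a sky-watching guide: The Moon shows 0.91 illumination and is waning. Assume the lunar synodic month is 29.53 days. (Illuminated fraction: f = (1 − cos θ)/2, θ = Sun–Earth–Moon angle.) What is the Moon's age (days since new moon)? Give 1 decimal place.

cos θ = 1 − 2f = -0.820, giving a principal value of 145.1°.
Since the Moon is past full (waning), take the reflex angle: θ = 360° − 145.1° = 214.9°.
That fraction of the synodic month is 214.9/360 × 29.53 d ≈ 17.63 d.

17.6 days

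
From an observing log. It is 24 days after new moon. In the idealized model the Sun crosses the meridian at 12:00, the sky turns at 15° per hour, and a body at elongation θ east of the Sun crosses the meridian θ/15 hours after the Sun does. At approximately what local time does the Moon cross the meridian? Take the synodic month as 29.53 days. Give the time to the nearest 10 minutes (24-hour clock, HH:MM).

07:30

The Moon has covered 24/29.53 of its cycle, so θ ≈ 360° × 24/29.53 = 292.6°.
Delay after the Sun = 292.6° / (15°/h) ≈ 19.51 h.
12:00 + 19.506 h ≈ 07:30 → 07:30 to the nearest ten minutes.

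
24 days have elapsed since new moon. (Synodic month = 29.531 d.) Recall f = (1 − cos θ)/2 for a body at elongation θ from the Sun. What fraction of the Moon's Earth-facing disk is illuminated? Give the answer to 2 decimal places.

0.31

Phase angle: θ = 360°·(24 d)/(29.531 d) = 292.6°.
With cos θ = 0.384, the lit fraction is (1 − 0.384)/2 ≈ 0.308.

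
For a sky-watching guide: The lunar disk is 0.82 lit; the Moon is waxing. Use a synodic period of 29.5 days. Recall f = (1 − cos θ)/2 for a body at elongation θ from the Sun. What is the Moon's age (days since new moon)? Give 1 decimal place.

Invert f = (1 − cos θ)/2 to get cos θ = 1 − 2(0.82) = -0.640, hence θ₀ = arccos -0.640 = 129.8°.
Waxing ⇒ before full, so θ = 129.8°.
That fraction of the synodic month is 129.8/360 × 29.5 d ≈ 10.64 d.

10.6 days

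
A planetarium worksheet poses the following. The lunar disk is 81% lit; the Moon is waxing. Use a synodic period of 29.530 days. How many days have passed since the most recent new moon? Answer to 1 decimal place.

10.5 days

cos θ = 1 − 2f = -0.620, giving a principal value of 128.3°.
The Moon is waxing (0°–180°), so θ = 128.3° directly.
Age = 29.530 × 128.3°/360° ≈ 10.53 days.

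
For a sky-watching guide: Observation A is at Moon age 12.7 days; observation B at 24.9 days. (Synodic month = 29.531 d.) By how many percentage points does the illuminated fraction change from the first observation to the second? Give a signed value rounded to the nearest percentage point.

θ₁ = 360° × 12.7/29.531 = 154.8°, f₁ = (1 − cos θ₁)/2 = 0.952.
θ₂ = 360° × 24.9/29.531 = 303.5°, f₂ = (1 − cos θ₂)/2 = 0.224.
Change = f₂ − f₁ = -0.729 → -73 percentage points.

-73 percentage points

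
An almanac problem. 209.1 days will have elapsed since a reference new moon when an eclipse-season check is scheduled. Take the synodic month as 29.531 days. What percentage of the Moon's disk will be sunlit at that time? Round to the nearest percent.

6%

Reduce mod P: 209.1 − 7×29.531 = 2.38 d into the current lunation.
The Moon has covered 2.38/29.531 of its cycle, so θ ≈ 360° × 2.38/29.531 = 29.1°.
With cos θ = 0.874, the lit fraction is (1 − 0.874)/2 ≈ 0.063, so 6%.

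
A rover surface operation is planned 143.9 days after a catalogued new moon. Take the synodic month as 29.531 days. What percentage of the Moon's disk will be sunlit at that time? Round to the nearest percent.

Reduce mod P: 143.9 − 4×29.531 = 25.78 d into the current lunation.
The Moon has covered 25.78/29.531 of its cycle, so θ ≈ 360° × 25.78/29.531 = 314.2°.
With cos θ = 0.697, the lit fraction is (1 − 0.697)/2 ≈ 0.151, so 15%.

15%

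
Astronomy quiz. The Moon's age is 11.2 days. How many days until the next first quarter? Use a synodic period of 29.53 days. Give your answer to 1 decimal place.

25.7 days

First quarter is 0.25 of the way through the cycle: age 0.25 × 29.53 = 7.383 d.
Already past this cycle's first quarter; the next is at 7.383 + 29.53 = 36.913 d, so 36.913 − 11.2 = 25.713 days.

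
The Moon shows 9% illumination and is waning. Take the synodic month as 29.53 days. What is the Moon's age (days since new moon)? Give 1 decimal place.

From f = (1 − cos θ)/2: cos θ = 1 − 2×0.09 = 0.820; arccos → 34.9°.
Since the Moon is past full (waning), take the reflex angle: θ = 360° − 34.9° = 325.1°.
Age = 29.53 × 325.1°/360° ≈ 26.67 days.

26.7 days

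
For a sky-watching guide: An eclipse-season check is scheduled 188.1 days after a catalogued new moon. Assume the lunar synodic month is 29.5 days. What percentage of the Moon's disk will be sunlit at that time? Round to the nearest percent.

188.1 d spans 6 complete synodic months (6 × 29.5 = 177.00 d) plus 11.10 d.
Elongation θ = 360° × 11.10/29.5 ≈ 135.5°.
Illuminated fraction = (1 − cos 135.5°)/2 = (1 − (-0.713))/2 ≈ 0.856, so 86%.

86%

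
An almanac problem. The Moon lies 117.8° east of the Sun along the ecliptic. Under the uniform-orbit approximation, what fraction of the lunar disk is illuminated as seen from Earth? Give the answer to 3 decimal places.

cos 117.8° = (-0.466), so f = (1 − (-0.466))/2 = 0.733.

0.733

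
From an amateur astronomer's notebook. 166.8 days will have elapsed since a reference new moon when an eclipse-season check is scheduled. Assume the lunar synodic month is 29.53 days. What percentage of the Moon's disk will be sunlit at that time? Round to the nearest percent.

80%

166.8 d spans 5 complete synodic months (5 × 29.53 = 147.65 d) plus 19.15 d.
The Moon has covered 19.15/29.53 of its cycle, so θ ≈ 360° × 19.15/29.53 = 233.5°.
cos 233.5° = (-0.595), so f = (1 − (-0.595))/2 = 0.798, so 80%.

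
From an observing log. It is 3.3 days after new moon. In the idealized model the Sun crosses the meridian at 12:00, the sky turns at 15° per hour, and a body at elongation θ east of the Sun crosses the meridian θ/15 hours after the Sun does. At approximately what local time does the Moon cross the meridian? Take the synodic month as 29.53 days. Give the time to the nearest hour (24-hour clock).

15:00

The Moon has covered 3.3/29.53 of its cycle, so θ ≈ 360° × 3.3/29.53 = 40.2°.
At 15° of sky rotation per hour, 40.2° corresponds to a 2.68 h lag.
12:00 + 2.68 h ≈ 14:41 → 15:00 to the nearest hour.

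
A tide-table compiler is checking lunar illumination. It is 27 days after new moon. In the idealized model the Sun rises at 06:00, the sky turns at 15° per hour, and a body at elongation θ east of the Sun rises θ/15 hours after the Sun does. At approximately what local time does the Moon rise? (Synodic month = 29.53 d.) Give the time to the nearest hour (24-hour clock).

04:00

The Moon has covered 27/29.53 of its cycle, so θ ≈ 360° × 27/29.53 = 329.2°.
The Moon trails the Sun by θ/15 = 329.2/15 ≈ 21.94 hours.
06:00 + 21.94 h ≈ 03:57 → 04:00 to the nearest hour.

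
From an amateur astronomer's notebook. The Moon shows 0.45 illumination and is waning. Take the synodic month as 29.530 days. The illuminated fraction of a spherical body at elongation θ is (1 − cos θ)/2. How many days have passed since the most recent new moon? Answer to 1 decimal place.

22.6 days

From f = (1 − cos θ)/2: cos θ = 1 − 2×0.45 = 0.100; arccos → 84.3°.
A waning Moon lies in 180°–360°, so θ = 360° − 84.3° = 275.7°.
Age = 29.530 × 275.7°/360° ≈ 22.62 days.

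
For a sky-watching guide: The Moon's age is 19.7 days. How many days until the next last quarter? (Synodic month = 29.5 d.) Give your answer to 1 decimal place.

Last quarter occurs at elongation 270°, i.e. at age 29.5 × 270/360 = 22.125 d.
So 2.425 days remain (22.125 − 19.7).

2.4 days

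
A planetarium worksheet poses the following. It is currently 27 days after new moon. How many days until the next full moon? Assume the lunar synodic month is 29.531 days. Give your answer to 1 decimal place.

Full moon occurs at elongation 180°, i.e. at age 29.531 × 180/360 = 14.765 d.
This lunation's full moon (14.765 d) has passed, so add one period: 44.296 − 27 = 17.296 days.

17.3 days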